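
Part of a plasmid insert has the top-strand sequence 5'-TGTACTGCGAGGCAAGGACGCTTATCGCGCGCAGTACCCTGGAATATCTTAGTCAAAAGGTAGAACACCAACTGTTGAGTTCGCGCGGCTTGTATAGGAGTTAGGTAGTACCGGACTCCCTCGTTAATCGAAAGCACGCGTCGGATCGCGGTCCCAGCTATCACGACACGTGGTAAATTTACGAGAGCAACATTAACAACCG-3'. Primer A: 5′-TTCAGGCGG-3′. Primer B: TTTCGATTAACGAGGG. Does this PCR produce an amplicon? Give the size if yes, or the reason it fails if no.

No product — primer A has no binding site in the template.

Primer A (TTCAGGCGG) does not match the top strand, and its reverse complement CCGCCTGAA does not match either.
With no annealing site for primer A, no amplification occurs.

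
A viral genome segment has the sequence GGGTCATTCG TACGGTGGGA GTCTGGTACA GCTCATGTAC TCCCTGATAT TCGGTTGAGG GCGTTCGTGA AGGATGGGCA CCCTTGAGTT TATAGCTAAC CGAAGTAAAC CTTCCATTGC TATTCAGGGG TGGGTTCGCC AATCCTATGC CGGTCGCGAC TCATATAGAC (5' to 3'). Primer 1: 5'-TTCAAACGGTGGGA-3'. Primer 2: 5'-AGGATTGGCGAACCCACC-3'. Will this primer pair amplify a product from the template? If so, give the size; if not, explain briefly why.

Primer 1 (TTCAAACGGTGGGA) does not match the top strand, and its reverse complement TCCCACCGTTTGAA does not match either.
With no annealing site for primer 1, no amplification occurs.

No product — primer 1 has no binding site in the template.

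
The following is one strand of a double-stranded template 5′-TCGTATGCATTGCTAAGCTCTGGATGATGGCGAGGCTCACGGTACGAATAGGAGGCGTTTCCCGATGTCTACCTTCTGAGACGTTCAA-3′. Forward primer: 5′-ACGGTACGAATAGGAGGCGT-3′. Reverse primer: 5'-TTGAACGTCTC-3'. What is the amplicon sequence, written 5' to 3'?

Scanning the template, ACGGTACGAATAGGAGGCGT occurs at positions 39–58; this primer anneals to the bottom strand there with its 3' end pointing downstream.
The reverse primer's reverse complement is GAGACGTTCAA, which matches the template at positions 78–88.
The product is the template from position 39 through 88 (50 bp).

5'-ACGGTACGAATAGGAGGCGTTTCCCGATGTCTACCTTCTGAGACGTTCAA-3'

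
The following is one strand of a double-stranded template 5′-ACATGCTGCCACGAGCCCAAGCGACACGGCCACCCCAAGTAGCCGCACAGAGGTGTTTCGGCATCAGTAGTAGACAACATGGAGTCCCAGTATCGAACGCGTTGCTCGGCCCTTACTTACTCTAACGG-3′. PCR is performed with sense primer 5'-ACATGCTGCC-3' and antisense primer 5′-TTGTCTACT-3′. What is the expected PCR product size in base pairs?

Scanning the template, ACATGCTGCC occurs at positions 1–10; this primer anneals to the bottom strand there with its 3' end pointing downstream.
Reverse complement of the reverse primer: AGTAGACAA. This occurs on the top strand at positions 69–77.
Amplicon spans positions 1–77: 77 bp.

77 bp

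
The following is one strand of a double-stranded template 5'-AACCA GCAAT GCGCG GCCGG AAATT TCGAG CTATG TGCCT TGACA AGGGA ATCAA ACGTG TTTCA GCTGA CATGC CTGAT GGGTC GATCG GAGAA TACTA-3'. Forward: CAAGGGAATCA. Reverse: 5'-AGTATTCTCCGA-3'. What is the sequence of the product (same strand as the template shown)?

Forward primer CAAGGGAATCA is found on the top strand at positions 44–54.
Taking the reverse complement of AGTATTCTCCGA gives TCGGAGAATACT, found at positions 88–99 on the template; the primer anneals here to the top strand with its 3' end pointing upstream.
The product is the template from position 44 through 99 (56 bp).

5'-CAAGGGAATCAAACGTGTTTCAGCTGACATGCCTGATGGGTCGATCGGAGAATACT-3'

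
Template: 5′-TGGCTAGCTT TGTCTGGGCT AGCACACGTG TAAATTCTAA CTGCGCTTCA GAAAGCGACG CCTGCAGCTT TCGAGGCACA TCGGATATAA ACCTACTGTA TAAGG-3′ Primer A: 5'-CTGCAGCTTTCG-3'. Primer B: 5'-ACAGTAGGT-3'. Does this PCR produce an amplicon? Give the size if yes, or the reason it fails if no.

Primer A (CTGCAGCTTTCG) matches the top strand at positions 62–73; it acts as a forward primer.
Primer B's reverse complement is ACCTACTGT, matching the top strand at positions 91–99; it acts as a reverse primer.
The 3' ends face each other across positions 62–99, giving a 38 bp product.

Yes — a 38 bp product.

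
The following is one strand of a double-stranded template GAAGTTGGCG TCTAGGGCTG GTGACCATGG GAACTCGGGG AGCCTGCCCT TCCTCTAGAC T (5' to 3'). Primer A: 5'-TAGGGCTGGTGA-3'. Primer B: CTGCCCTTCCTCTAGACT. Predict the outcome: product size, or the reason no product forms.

Primer A (TAGGGCTGGTGA) matches the top strand at positions 13–24 (3' end points downstream).
Primer B (CTGCCCTTCCTCTAGACT) also matches the top strand directly, at positions 44–61 — its reverse complement AGTCTAGAGGAAGGGCAG is not present.
Both primers anneal to the bottom strand with 3' ends pointing the same way, so neither can prime synthesis back toward the other.

No product — both primers anneal to the same strand and extend in the same direction.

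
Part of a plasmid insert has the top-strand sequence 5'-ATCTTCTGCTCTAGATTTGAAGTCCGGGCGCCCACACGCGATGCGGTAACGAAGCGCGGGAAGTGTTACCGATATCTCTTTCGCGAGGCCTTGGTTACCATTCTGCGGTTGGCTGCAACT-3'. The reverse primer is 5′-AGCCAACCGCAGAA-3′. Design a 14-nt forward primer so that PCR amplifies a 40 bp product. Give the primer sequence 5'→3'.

The reverse primer's reverse complement TTCTGCGGTTGGCT matches the template at positions 101–114, so the product ends at position 114.
A 40 bp product then starts at position 114 − 40 + 1 = 75.
The forward primer is identical to the top strand there: TCTCTTTCGCGAGG.

5'-TCTCTTTCGCGAGG-3'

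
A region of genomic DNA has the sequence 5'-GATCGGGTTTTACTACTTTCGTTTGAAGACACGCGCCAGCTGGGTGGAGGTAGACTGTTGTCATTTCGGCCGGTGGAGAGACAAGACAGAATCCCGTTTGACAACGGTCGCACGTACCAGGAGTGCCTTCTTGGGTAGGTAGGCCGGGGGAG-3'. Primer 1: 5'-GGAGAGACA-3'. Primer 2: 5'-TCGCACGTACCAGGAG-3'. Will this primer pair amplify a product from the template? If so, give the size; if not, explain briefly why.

No product — both primers anneal to the same strand and extend in the same direction.

Primer 1 (GGAGAGACA) matches the top strand at positions 75–83 (3' end points downstream).
Primer 2 (TCGCACGTACCAGGAG) also matches the top strand directly, at positions 108–123 — its reverse complement CTCCTGGTACGTGCGA is not present.
Both primers anneal to the bottom strand with 3' ends pointing the same way, so neither can prime synthesis back toward the other.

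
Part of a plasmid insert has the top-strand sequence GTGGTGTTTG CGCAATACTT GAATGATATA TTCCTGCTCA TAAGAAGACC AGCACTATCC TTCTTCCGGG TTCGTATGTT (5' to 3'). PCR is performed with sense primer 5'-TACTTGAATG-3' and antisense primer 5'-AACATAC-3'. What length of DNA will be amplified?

Forward primer TACTTGAATG is found on the top strand at positions 16–25.
Reverse complement of the reverse primer: GTATGTT. This occurs on the top strand at positions 74–80.
The product runs from position 16 to position 80, so its length is 80 − 16 + 1 = 65 bp.

65 bp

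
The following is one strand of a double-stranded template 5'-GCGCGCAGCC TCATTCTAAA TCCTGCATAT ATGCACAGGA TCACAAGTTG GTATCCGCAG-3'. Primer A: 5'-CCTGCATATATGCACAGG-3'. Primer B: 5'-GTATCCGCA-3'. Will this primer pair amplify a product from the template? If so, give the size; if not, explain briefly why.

Primer A (CCTGCATATATGCACAGG) matches the top strand at positions 22–39 (3' end points downstream).
Primer B (GTATCCGCA) also matches the top strand directly, at positions 51–59 — its reverse complement TGCGGATAC is not present.
Both primers anneal to the bottom strand with 3' ends pointing the same way, so neither can prime synthesis back toward the other.

No product — both primers anneal to the same strand and extend in the same direction.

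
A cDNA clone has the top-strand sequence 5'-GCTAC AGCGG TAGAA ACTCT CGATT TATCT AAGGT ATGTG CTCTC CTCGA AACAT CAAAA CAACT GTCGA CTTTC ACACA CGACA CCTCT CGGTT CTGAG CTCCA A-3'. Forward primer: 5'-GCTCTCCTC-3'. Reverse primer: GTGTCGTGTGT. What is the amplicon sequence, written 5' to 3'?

5'-GCTCTCCTCGAAACATCAAAACAACTGTCGACTTTCACACACGACAC-3'

Forward primer GCTCTCCTC is found on the top strand at positions 40–48.
Reverse complement of the reverse primer: ACACACGACAC. This occurs on the top strand at positions 76–86.
The product is the template from position 40 through 86 (47 bp).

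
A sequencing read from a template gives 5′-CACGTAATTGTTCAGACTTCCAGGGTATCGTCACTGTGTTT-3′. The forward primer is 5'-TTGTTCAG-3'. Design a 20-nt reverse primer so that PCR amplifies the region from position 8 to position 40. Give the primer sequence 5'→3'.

5'-AACACAGTGACGATACCCTG-3'

The product's 3' end on the top strand is position 40.
The reverse primer anneals to the top strand over positions 21–40, i.e. to CAGGGTATCGTCACTGTGTT.
Its sequence written 5'→3' is the reverse complement: AACACAGTGACGATACCCTG.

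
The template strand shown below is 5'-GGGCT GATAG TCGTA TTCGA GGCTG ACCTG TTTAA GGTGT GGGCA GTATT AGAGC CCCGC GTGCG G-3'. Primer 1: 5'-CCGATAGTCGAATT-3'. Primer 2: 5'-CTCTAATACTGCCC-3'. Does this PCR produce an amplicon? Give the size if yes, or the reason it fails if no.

No product — primer 1 has no binding site in the template.

Primer 1 (CCGATAGTCGAATT) does not match the top strand, and its reverse complement AATTCGACTATCGG does not match either.
With no annealing site for primer 1, no amplification occurs.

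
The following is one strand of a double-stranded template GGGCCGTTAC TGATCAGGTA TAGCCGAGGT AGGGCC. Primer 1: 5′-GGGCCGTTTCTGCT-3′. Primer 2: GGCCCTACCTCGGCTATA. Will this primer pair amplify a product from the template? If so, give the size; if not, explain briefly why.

No product — primer 1 has no binding site in the template.

Primer 1 (GGGCCGTTTCTGCT) does not match the top strand, and its reverse complement AGCAGAAACGGCCC does not match either.
With no annealing site for primer 1, no amplification occurs.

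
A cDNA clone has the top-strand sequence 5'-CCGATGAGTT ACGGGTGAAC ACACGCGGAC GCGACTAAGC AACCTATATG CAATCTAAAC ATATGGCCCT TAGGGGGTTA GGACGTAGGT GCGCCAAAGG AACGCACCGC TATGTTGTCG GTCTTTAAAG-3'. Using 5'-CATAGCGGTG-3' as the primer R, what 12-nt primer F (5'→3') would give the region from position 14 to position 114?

5'-GGTGAACACACG-3'

The reverse primer's reverse complement CACCGCTATG matches the template at positions 105–114; the product starts at position 14.
The forward primer is identical to the top strand over positions 14–25: GGTGAACACACG.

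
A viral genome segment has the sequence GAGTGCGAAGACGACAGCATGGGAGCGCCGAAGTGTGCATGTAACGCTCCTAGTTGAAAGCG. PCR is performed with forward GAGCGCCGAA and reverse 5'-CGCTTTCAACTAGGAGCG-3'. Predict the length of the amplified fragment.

40 bp

Forward primer GAGCGCCGAA is found on the top strand at positions 23–32.
Reverse complement of the reverse primer: CGCTCCTAGTTGAAAGCG. This occurs on the top strand at positions 45–62.
Product length = (reverse-primer end) − (forward-primer start) + 1 = 62 − 23 + 1 = 40 bp.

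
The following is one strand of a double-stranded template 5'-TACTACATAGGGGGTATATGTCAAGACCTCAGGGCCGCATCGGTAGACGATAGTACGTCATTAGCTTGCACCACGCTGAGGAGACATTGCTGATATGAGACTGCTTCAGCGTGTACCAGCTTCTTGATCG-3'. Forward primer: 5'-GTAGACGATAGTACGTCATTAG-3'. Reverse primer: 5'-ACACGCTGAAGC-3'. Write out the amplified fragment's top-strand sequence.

The forward primer matches the template at positions 43–64.
The reverse primer's reverse complement is GCTTCAGCGTGT, which matches the template at positions 103–114.
The product is the template from position 43 through 114 (72 bp).

5'-GTAGACGATAGTACGTCATTAGCTTGCACCACGCTGAGGAGACATTGCTGATATGAGACTGCTTCAGCGTGT-3'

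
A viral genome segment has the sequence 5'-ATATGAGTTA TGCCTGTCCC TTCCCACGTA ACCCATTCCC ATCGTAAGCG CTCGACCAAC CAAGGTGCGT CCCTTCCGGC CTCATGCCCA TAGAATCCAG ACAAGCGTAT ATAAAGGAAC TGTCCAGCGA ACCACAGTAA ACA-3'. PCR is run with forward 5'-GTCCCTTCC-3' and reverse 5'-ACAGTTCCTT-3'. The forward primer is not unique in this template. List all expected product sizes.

The forward primer GTCCCTTCC matches the top strand at positions 16–24, 69–77.
The reverse primer's reverse complement is AAGGAACTGT, matching at positions 114–123.
Each forward site pairs with the reverse site to give a product ending at position 123: sizes 108, 55 bp.

108 bp, 55 bp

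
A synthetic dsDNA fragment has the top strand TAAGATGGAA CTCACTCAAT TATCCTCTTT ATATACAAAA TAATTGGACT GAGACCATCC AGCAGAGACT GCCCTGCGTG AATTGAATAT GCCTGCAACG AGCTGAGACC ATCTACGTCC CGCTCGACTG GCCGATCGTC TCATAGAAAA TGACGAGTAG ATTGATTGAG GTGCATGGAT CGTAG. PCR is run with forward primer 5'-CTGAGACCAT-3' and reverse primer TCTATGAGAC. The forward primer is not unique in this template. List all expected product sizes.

The forward primer CTGAGACCAT matches the top strand at positions 49–58, 103–112.
The reverse primer's reverse complement is GTCTCATAGA, matching at positions 138–147.
Each forward site pairs with the reverse site to give a product ending at position 147: sizes 99, 45 bp.

99 bp, 45 bp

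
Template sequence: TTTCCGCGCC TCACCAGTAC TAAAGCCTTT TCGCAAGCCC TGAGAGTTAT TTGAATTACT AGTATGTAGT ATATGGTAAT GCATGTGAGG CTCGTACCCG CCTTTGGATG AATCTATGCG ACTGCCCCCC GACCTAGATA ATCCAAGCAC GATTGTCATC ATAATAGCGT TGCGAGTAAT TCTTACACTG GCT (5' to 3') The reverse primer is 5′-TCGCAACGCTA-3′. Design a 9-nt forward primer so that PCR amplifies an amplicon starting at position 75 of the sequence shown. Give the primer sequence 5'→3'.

5'-GGTAATGCA-3'

The reverse primer's reverse complement TAGCGTTGCGA matches the template at positions 165–175; the product starts at position 75.
The forward primer is identical to the top strand over positions 75–83: GGTAATGCA.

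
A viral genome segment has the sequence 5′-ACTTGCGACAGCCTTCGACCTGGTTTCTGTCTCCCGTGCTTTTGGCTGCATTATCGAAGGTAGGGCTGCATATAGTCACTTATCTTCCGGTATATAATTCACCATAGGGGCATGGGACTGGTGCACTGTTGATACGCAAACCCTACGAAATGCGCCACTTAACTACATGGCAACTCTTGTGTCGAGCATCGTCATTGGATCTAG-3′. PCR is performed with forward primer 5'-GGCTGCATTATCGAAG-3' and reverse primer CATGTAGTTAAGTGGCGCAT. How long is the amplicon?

Scanning the template, GGCTGCATTATCGAAG occurs at positions 44–59; this primer anneals to the bottom strand there with its 3' end pointing downstream.
Taking the reverse complement of CATGTAGTTAAGTGGCGCAT gives ATGCGCCACTTAACTACATG, found at positions 150–169 on the template; the primer anneals here to the top strand with its 3' end pointing upstream.
Amplicon spans positions 44–169: 126 bp.

126 bp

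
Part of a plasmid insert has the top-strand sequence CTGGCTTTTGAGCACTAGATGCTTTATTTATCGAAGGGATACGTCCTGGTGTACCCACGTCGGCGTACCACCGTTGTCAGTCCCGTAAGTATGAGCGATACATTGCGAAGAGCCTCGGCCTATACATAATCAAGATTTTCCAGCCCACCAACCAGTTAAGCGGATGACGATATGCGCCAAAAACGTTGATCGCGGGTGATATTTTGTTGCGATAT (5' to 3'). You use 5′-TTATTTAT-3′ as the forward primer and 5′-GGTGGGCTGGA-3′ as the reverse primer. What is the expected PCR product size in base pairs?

126 bp

The forward primer matches the template at positions 24–31.
Taking the reverse complement of GGTGGGCTGGA gives TCCAGCCCACC, found at positions 139–149 on the template; the primer anneals here to the top strand with its 3' end pointing upstream.
Product length = (reverse-primer end) − (forward-primer start) + 1 = 149 − 24 + 1 = 126 bp.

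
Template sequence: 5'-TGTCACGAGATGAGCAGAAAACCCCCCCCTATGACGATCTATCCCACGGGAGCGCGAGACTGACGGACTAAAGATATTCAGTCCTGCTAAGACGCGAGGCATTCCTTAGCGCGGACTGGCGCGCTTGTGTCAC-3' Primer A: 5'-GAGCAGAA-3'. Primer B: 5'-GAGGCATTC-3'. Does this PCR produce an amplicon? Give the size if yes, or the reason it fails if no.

Primer A (GAGCAGAA) matches the top strand at positions 12–19 (3' end points downstream).
Primer B (GAGGCATTC) also matches the top strand directly, at positions 96–104 — its reverse complement GAATGCCTC is not present.
Both primers anneal to the bottom strand with 3' ends pointing the same way, so neither can prime synthesis back toward the other.

No product — both primers anneal to the same strand and extend in the same direction.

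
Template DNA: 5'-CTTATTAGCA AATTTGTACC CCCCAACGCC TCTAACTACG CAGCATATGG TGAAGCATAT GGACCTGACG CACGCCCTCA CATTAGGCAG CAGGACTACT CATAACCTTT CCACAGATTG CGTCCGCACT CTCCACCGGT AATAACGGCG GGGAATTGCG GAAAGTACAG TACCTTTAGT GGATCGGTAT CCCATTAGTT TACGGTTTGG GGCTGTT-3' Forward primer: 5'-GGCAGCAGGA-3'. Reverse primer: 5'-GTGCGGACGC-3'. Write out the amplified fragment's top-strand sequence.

5'-GGCAGCAGGACTACTCATAACCTTTCCACAGATTGCGTCCGCAC-3'

Scanning the template, GGCAGCAGGA occurs at positions 86–95; this primer anneals to the bottom strand there with its 3' end pointing downstream.
The reverse primer's reverse complement is GCGTCCGCAC, which matches the template at positions 120–129.
The product is the template from position 86 through 129 (44 bp).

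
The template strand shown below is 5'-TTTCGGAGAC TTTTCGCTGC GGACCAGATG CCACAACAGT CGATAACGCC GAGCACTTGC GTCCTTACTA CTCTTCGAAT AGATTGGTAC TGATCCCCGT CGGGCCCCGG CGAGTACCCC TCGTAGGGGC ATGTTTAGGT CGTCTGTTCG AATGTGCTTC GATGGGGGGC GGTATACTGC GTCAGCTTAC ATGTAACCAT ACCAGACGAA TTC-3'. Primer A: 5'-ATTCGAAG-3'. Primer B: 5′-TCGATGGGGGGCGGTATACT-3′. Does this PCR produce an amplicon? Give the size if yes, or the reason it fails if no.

No product — the primers' 3' ends point away from each other.

Primer A (ATTCGAAG) has reverse complement CTTCGAAT, which matches the top strand at positions 73–80; primer A anneals to the top strand there with its 3' end pointing upstream toward position 73.
Primer B (TCGATGGGGGGCGGTATACT) matches the top strand directly at positions 159–178; it anneals to the bottom strand with its 3' end pointing downstream toward position 178.
The 3' ends diverge (primer A extends toward position 1, primer B toward position 213), so the primers never converge on a shared product.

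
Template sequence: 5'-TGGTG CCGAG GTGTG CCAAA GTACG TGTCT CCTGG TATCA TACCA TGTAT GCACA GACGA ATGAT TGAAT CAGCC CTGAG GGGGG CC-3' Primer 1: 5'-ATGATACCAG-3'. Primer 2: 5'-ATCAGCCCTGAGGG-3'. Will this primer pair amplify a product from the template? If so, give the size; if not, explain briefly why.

Primer 1 (ATGATACCAG) has reverse complement CTGGTATCAT, which matches the top strand at positions 32–41; primer 1 anneals to the top strand there with its 3' end pointing upstream toward position 32.
Primer 2 (ATCAGCCCTGAGGG) matches the top strand directly at positions 69–82; it anneals to the bottom strand with its 3' end pointing downstream toward position 82.
The 3' ends diverge (primer 1 extends toward position 1, primer 2 toward position 87), so the primers never converge on a shared product.

No product — the primers' 3' ends point away from each other.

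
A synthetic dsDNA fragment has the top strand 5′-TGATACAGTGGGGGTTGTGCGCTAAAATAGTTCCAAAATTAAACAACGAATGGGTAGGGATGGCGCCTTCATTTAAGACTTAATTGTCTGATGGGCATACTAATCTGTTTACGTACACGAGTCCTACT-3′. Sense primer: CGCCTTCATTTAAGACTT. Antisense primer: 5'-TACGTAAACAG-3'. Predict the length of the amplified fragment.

The forward primer matches the template at positions 64–81.
Taking the reverse complement of TACGTAAACAG gives CTGTTTACGTA, found at positions 105–115 on the template; the primer anneals here to the top strand with its 3' end pointing upstream.
Amplicon spans positions 64–115: 52 bp.

52 bp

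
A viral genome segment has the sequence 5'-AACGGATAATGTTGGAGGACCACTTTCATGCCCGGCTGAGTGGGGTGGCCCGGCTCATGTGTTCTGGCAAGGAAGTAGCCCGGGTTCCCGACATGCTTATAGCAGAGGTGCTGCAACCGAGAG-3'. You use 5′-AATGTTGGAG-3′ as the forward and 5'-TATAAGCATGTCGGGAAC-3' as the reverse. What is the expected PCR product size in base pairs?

Forward primer AATGTTGGAG is found on the top strand at positions 8–17.
Taking the reverse complement of TATAAGCATGTCGGGAAC gives GTTCCCGACATGCTTATA, found at positions 84–101 on the template; the primer anneals here to the top strand with its 3' end pointing upstream.
The product runs from position 8 to position 101, so its length is 101 − 8 + 1 = 94 bp.

94 bp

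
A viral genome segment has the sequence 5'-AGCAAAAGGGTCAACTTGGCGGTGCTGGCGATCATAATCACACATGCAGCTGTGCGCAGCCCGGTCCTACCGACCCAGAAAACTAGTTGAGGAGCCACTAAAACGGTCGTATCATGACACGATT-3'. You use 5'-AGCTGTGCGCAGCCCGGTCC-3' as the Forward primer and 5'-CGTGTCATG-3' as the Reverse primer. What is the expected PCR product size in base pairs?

Forward primer AGCTGTGCGCAGCCCGGTCC is found on the top strand at positions 48–67.
Taking the reverse complement of CGTGTCATG gives CATGACACG, found at positions 113–121 on the template; the primer anneals here to the top strand with its 3' end pointing upstream.
The product runs from position 48 to position 121, so its length is 121 − 48 + 1 = 74 bp.

74 bp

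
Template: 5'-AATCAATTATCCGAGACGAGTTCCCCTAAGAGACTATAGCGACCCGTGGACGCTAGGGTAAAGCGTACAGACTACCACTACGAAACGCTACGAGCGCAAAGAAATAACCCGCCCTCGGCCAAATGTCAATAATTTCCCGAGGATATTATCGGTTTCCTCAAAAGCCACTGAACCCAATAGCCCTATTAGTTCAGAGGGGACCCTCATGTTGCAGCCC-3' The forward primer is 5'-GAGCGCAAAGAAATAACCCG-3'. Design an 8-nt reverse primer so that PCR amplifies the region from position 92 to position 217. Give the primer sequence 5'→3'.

The product's 3' end on the top strand is position 217.
The reverse primer anneals to the top strand over positions 210–217, i.e. to TGCAGCCC.
Its sequence written 5'→3' is the reverse complement: GGGCTGCA.

5'-GGGCTGCA-3'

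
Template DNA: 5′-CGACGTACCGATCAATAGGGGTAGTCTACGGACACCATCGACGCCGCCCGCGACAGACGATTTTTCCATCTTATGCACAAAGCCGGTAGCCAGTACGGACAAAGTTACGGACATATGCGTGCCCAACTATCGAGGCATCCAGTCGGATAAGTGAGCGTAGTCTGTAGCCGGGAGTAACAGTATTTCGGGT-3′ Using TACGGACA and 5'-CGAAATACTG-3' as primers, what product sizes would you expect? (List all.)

The forward primer TACGGACA matches the top strand at positions 27–34, 94–101, 106–113.
The reverse primer's reverse complement is CAGTATTTCG, matching at positions 178–187.
Each forward site pairs with the reverse site to give a product ending at position 187: sizes 161, 94, 82 bp.

161 bp, 94 bp, 82 bp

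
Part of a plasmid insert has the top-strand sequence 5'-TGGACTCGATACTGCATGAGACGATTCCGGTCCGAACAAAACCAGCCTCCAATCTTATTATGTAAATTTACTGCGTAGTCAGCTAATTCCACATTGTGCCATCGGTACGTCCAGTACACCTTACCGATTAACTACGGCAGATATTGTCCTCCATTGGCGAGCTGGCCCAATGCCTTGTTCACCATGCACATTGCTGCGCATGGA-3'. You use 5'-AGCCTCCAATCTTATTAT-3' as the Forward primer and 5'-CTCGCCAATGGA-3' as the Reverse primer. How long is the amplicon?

Forward primer AGCCTCCAATCTTATTAT is found on the top strand at positions 44–61.
Taking the reverse complement of CTCGCCAATGGA gives TCCATTGGCGAG, found at positions 150–161 on the template; the primer anneals here to the top strand with its 3' end pointing upstream.
Product length = (reverse-primer end) − (forward-primer start) + 1 = 161 − 44 + 1 = 118 bp.

118 bp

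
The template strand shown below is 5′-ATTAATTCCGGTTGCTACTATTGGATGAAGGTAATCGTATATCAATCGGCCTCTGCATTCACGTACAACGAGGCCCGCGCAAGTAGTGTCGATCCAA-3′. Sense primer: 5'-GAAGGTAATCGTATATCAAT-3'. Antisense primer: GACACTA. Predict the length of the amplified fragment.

64 bp

The forward primer matches the template at positions 27–46.
Reverse complement of the reverse primer: TAGTGTC. This occurs on the top strand at positions 84–90.
The product runs from position 27 to position 90, so its length is 90 − 27 + 1 = 64 bp.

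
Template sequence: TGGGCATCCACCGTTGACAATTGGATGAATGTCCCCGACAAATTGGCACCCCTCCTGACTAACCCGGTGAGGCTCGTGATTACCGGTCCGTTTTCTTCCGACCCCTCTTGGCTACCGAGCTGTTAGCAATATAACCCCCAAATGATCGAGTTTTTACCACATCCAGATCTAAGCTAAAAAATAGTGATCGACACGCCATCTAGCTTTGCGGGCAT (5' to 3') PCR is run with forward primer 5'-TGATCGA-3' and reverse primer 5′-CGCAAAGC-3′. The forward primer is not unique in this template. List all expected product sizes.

68 bp, 26 bp

The forward primer TGATCGA matches the top strand at positions 143–149, 185–191.
The reverse primer's reverse complement is GCTTTGCG, matching at positions 203–210.
Each forward site pairs with the reverse site to give a product ending at position 210: sizes 68, 26 bp.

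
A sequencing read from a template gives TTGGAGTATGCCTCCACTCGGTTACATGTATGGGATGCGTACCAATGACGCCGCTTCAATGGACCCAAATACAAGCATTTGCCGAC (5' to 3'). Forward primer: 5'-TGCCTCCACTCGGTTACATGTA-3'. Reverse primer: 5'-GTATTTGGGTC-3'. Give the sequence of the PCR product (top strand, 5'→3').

5'-TGCCTCCACTCGGTTACATGTATGGGATGCGTACCAATGACGCCGCTTCAATGGACCCAAATAC-3'

Scanning the template, TGCCTCCACTCGGTTACATGTA occurs at positions 9–30; this primer anneals to the bottom strand there with its 3' end pointing downstream.
Taking the reverse complement of GTATTTGGGTC gives GACCCAAATAC, found at positions 62–72 on the template; the primer anneals here to the top strand with its 3' end pointing upstream.
The product is the template from position 9 through 72 (64 bp).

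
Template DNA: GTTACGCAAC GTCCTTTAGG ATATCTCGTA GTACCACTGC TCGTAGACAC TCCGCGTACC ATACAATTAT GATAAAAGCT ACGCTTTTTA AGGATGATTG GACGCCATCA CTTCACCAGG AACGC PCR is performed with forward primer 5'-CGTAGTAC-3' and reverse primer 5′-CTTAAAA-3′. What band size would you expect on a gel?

66 bp

Scanning the template, CGTAGTAC occurs at positions 27–34; this primer anneals to the bottom strand there with its 3' end pointing downstream.
Taking the reverse complement of CTTAAAA gives TTTTAAG, found at positions 86–92 on the template; the primer anneals here to the top strand with its 3' end pointing upstream.
The product runs from position 27 to position 92, so its length is 92 − 27 + 1 = 66 bp.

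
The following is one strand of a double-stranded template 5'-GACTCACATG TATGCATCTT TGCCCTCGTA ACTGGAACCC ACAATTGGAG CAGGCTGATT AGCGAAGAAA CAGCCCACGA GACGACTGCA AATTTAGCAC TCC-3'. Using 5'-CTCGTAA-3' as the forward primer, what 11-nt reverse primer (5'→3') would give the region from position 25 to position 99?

The product's 3' end on the top strand is position 99.
The reverse primer anneals to the top strand over positions 89–99, i.e. to CAAATTTAGCA.
Its sequence written 5'→3' is the reverse complement: TGCTAAATTTG.

5'-TGCTAAATTTG-3'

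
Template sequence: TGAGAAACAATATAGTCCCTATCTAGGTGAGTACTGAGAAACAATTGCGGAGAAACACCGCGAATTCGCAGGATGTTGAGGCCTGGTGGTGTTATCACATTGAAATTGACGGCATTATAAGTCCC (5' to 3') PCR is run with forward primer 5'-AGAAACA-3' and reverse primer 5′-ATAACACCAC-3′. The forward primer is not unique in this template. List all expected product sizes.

93 bp, 59 bp, 45 bp

The forward primer AGAAACA matches the top strand at positions 3–9, 37–43, 51–57.
The reverse primer's reverse complement is GTGGTGTTAT, matching at positions 86–95.
Each forward site pairs with the reverse site to give a product ending at position 95: sizes 93, 59, 45 bp.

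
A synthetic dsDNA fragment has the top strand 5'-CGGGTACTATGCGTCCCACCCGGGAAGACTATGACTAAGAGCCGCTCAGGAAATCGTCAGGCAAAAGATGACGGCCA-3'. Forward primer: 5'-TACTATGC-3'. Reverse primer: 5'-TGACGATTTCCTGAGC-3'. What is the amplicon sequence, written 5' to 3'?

Forward primer TACTATGC is found on the top strand at positions 5–12.
The reverse primer's reverse complement is GCTCAGGAAATCGTCA, which matches the template at positions 44–59.
The product is the template from position 5 through 59 (55 bp).

5'-TACTATGCGTCCCACCCGGGAAGACTATGACTAAGAGCCGCTCAGGAAATCGTCA-3'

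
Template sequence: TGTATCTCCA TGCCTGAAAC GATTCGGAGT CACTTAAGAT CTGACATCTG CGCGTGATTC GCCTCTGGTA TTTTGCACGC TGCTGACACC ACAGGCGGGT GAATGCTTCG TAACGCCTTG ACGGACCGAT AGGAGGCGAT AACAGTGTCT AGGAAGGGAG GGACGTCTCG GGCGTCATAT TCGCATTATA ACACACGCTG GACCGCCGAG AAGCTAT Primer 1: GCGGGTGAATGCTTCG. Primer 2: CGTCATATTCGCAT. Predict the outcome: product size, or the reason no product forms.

Primer 1 (GCGGGTGAATGCTTCG) matches the top strand at positions 95–110 (3' end points downstream).
Primer 2 (CGTCATATTCGCAT) also matches the top strand directly, at positions 173–186 — its reverse complement ATGCGAATATGACG is not present.
Both primers anneal to the bottom strand with 3' ends pointing the same way, so neither can prime synthesis back toward the other.

No product — both primers anneal to the same strand and extend in the same direction.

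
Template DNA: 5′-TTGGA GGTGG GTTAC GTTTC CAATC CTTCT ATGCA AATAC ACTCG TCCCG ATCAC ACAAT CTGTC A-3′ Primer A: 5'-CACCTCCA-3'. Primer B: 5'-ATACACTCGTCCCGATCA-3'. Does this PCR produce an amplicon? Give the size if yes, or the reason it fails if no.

No product — the primers' 3' ends point away from each other.

Primer A (CACCTCCA) has reverse complement TGGAGGTG, which matches the top strand at positions 2–9; primer A anneals to the top strand there with its 3' end pointing upstream toward position 2.
Primer B (ATACACTCGTCCCGATCA) matches the top strand directly at positions 37–54; it anneals to the bottom strand with its 3' end pointing downstream toward position 54.
The 3' ends diverge (primer A extends toward position 1, primer B toward position 66), so the primers never converge on a shared product.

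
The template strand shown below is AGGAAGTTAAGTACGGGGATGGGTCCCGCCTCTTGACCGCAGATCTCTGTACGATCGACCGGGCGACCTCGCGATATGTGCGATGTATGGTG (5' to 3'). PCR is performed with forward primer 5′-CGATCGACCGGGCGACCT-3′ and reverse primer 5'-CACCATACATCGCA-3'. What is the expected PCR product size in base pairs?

Forward primer CGATCGACCGGGCGACCT is found on the top strand at positions 52–69.
The reverse primer's reverse complement is TGCGATGTATGGTG, which matches the template at positions 79–92.
Product length = (reverse-primer end) − (forward-primer start) + 1 = 92 − 52 + 1 = 41 bp.

41 bp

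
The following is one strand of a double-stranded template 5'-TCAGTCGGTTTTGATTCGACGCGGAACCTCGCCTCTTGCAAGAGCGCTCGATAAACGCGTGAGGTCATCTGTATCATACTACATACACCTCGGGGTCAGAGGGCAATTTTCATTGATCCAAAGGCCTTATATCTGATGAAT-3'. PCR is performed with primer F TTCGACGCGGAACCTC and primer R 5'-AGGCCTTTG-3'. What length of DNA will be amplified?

113 bp

The forward primer matches the template at positions 15–30.
The reverse primer's reverse complement is CAAAGGCCT, which matches the template at positions 119–127.
The product runs from position 15 to position 127, so its length is 127 − 15 + 1 = 113 bp.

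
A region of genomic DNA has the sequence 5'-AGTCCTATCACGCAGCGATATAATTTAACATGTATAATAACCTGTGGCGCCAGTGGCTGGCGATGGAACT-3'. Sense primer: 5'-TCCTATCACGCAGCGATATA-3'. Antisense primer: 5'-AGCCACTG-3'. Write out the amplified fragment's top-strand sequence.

5'-TCCTATCACGCAGCGATATAATTTAACATGTATAATAACCTGTGGCGCCAGTGGCT-3'

Forward primer TCCTATCACGCAGCGATATA is found on the top strand at positions 3–22.
Reverse complement of the reverse primer: CAGTGGCT. This occurs on the top strand at positions 51–58.
The product is the template from position 3 through 58 (56 bp).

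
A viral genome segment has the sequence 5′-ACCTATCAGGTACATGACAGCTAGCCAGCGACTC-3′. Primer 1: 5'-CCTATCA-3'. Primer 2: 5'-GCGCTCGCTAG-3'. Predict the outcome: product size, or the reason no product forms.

Primer 2 (GCGCTCGCTAG) does not match the top strand, and its reverse complement CTAGCGAGCGC does not match either.
With no annealing site for primer 2, no amplification occurs.

No product — primer 2 has no binding site in the template.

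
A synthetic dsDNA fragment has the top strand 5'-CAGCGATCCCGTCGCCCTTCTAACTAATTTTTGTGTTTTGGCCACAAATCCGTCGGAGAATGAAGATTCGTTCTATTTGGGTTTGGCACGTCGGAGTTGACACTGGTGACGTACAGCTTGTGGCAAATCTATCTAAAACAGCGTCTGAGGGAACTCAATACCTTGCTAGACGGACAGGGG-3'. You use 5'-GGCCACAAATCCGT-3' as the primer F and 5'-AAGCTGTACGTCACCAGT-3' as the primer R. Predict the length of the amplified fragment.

The forward primer matches the template at positions 40–53.
Taking the reverse complement of AAGCTGTACGTCACCAGT gives ACTGGTGACGTACAGCTT, found at positions 102–119 on the template; the primer anneals here to the top strand with its 3' end pointing upstream.
Product length = (reverse-primer end) − (forward-primer start) + 1 = 119 − 40 + 1 = 80 bp.

80 bp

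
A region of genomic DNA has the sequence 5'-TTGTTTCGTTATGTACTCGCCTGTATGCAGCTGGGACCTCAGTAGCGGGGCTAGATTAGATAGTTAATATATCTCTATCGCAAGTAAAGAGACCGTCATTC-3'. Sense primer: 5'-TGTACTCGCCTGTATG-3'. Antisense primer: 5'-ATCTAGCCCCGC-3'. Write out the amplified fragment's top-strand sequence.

5'-TGTACTCGCCTGTATGCAGCTGGGACCTCAGTAGCGGGGCTAGAT-3'

Scanning the template, TGTACTCGCCTGTATG occurs at positions 12–27; this primer anneals to the bottom strand there with its 3' end pointing downstream.
Reverse complement of the reverse primer: GCGGGGCTAGAT. This occurs on the top strand at positions 45–56.
The product is the template from position 12 through 56 (45 bp).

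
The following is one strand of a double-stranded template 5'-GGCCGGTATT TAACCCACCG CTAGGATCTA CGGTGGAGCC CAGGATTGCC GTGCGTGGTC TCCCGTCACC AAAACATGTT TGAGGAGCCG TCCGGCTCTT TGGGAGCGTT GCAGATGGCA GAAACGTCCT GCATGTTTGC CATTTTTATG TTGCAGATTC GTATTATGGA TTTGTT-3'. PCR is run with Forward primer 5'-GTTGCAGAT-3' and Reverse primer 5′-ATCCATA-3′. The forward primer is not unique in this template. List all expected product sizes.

The forward primer GTTGCAGAT matches the top strand at positions 108–116, 150–158.
The reverse primer's reverse complement is TATGGAT, matching at positions 165–171.
Each forward site pairs with the reverse site to give a product ending at position 171: sizes 64, 22 bp.

64 bp, 22 bp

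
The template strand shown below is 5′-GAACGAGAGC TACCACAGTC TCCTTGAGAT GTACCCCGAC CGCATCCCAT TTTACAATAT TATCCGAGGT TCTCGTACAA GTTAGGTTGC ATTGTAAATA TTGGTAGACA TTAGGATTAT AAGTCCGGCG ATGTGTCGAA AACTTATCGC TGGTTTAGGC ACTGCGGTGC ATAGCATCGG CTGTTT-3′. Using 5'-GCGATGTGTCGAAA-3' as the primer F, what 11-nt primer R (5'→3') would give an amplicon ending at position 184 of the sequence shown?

5'-ACAGCCGATGC-3'

The forward primer binds at positions 128–141; the product's 3' end on the top strand is position 184.
The reverse primer anneals to the top strand over positions 174–184, i.e. to GCATCGGCTGT.
Its sequence written 5'→3' is the reverse complement: ACAGCCGATGC.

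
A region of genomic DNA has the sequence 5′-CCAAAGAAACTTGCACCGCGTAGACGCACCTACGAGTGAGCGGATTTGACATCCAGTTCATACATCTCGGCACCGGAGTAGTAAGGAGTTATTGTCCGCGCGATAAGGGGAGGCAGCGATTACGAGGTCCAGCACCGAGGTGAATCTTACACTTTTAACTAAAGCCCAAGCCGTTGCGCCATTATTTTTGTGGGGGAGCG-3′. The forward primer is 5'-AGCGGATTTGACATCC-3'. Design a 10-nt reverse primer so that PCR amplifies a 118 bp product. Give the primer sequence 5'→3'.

5'-AAAAGTGTAA-3'

The forward primer binds at positions 39–54, so a 118 bp product ends at position 39 + 118 − 1 = 156.
The reverse primer anneals to the top strand over positions 147–156, i.e. to TTACACTTTT.
Its sequence written 5'→3' is the reverse complement: AAAAGTGTAA.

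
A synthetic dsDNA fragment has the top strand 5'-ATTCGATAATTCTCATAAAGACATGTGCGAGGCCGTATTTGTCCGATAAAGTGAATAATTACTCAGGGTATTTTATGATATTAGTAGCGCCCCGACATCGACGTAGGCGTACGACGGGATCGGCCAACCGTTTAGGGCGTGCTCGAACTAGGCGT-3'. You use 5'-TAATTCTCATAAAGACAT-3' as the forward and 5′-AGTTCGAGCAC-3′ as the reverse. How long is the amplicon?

The forward primer matches the template at positions 7–24.
The reverse primer's reverse complement is GTGCTCGAACT, which matches the template at positions 139–149.
The product runs from position 7 to position 149, so its length is 149 − 7 + 1 = 143 bp.

143 bp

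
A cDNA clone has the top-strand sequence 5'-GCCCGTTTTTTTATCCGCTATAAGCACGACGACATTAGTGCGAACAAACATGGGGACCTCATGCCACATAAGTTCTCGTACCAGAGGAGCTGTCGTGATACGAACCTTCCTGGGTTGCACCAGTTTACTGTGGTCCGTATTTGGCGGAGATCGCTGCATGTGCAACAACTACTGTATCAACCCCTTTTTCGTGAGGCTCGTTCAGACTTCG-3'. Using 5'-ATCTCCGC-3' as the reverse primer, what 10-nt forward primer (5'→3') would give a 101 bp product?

5'-TGGGGACCTC-3'

The reverse primer's reverse complement GCGGAGAT matches the template at positions 144–151, so the product ends at position 151.
A 101 bp product then starts at position 151 − 101 + 1 = 51.
The forward primer is identical to the top strand there: TGGGGACCTC.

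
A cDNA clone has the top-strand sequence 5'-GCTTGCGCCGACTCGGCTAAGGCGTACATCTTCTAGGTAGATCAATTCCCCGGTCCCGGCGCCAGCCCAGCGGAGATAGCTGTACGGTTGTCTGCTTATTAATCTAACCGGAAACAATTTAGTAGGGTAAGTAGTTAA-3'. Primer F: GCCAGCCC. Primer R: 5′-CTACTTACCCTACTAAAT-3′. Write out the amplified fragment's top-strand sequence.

5'-GCCAGCCCAGCGGAGATAGCTGTACGGTTGTCTGCTTATTAATCTAACCGGAAACAATTTAGTAGGGTAAGTAG-3'

Scanning the template, GCCAGCCC occurs at positions 61–68; this primer anneals to the bottom strand there with its 3' end pointing downstream.
Reverse complement of the reverse primer: ATTTAGTAGGGTAAGTAG. This occurs on the top strand at positions 117–134.
The product is the template from position 61 through 134 (74 bp).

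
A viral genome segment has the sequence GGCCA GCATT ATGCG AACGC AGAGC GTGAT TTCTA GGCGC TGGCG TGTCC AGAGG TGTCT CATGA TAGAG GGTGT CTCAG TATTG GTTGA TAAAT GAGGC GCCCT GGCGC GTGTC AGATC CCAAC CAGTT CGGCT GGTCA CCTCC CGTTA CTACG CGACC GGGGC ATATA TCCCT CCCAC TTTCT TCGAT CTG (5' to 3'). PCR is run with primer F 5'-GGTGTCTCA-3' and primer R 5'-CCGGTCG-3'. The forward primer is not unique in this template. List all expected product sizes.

The forward primer GGTGTCTCA matches the top strand at positions 54–62, 71–79.
The reverse primer's reverse complement is CGACCGG, matching at positions 156–162.
Each forward site pairs with the reverse site to give a product ending at position 162: sizes 109, 92 bp.

109 bp, 92 bp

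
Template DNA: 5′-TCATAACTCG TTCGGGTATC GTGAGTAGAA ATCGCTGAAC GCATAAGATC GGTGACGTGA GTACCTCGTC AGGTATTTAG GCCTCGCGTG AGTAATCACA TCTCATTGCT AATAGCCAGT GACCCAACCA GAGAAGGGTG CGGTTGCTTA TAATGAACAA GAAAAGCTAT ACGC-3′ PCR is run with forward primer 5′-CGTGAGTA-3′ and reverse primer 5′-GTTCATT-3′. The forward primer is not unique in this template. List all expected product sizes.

The forward primer CGTGAGTA matches the top strand at positions 20–27, 56–63, 87–94.
The reverse primer's reverse complement is AATGAAC, matching at positions 152–158.
Each forward site pairs with the reverse site to give a product ending at position 158: sizes 139, 103, 72 bp.

139 bp, 103 bp, 72 bp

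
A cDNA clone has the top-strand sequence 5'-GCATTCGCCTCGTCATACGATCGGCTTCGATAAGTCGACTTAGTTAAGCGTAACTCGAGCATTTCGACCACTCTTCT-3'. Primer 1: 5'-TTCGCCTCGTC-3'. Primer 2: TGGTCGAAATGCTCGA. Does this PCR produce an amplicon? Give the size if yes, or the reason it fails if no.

Primer 1 (TTCGCCTCGTC) matches the top strand at positions 4–14; it acts as a forward primer.
Primer 2's reverse complement is TCGAGCATTTCGACCA, matching the top strand at positions 55–70; it acts as a reverse primer.
The 3' ends face each other across positions 4–70, giving a 67 bp product.

Yes — a 67 bp product.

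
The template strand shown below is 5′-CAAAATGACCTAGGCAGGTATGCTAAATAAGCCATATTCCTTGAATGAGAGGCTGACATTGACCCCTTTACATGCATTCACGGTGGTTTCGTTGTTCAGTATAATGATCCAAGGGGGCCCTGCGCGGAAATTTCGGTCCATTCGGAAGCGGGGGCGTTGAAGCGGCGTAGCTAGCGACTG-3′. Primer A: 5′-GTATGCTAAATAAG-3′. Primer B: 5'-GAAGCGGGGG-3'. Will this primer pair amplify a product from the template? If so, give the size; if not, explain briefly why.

Primer A (GTATGCTAAATAAG) matches the top strand at positions 18–31 (3' end points downstream).
Primer B (GAAGCGGGGG) also matches the top strand directly, at positions 145–154 — its reverse complement CCCCCGCTTC is not present.
Both primers anneal to the bottom strand with 3' ends pointing the same way, so neither can prime synthesis back toward the other.

No product — both primers anneal to the same strand and extend in the same direction.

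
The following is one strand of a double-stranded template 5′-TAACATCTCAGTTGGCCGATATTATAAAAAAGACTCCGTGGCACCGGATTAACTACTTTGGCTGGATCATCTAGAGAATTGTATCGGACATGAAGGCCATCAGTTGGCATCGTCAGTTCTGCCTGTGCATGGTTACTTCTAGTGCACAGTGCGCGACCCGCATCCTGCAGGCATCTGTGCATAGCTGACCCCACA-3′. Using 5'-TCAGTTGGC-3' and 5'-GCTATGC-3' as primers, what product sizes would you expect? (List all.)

178 bp, 86 bp

The forward primer TCAGTTGGC matches the top strand at positions 8–16, 100–108.
The reverse primer's reverse complement is GCATAGC, matching at positions 179–185.
Each forward site pairs with the reverse site to give a product ending at position 185: sizes 178, 86 bp.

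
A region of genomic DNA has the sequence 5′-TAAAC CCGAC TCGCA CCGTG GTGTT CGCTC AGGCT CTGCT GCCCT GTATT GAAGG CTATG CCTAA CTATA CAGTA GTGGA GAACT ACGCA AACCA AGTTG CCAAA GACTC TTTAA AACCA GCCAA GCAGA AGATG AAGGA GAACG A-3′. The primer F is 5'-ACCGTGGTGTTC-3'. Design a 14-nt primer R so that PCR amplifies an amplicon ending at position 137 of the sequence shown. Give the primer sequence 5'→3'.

The forward primer binds at positions 15–26; the product's 3' end on the top strand is position 137.
The reverse primer anneals to the top strand over positions 124–137, i.e. to AAGCAGAAGATGAA.
Its sequence written 5'→3' is the reverse complement: TTCATCTTCTGCTT.

5'-TTCATCTTCTGCTT-3'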